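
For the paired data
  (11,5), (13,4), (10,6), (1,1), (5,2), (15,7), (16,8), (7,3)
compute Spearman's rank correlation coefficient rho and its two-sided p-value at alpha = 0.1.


Step 1: Rank x and y separately (midranks; no ties here).
rank(x): 11->5, 13->6, 10->4, 1->1, 5->2, 15->7, 16->8, 7->3
rank(y): 5->5, 4->4, 6->6, 1->1, 2->2, 7->7, 8->8, 3->3
Step 2: d_i = R_x(i) - R_y(i); compute d_i^2.
  (5-5)^2=0, (6-4)^2=4, (4-6)^2=4, (1-1)^2=0, (2-2)^2=0, (7-7)^2=0, (8-8)^2=0, (3-3)^2=0
sum(d^2) = 8.
Step 3: rho = 1 - 6*8 / (8*(8^2 - 1)) = 1 - 48/504 = 0.904762.
Step 4: Under H0, t = rho * sqrt((n-2)/(1-rho^2)) = 5.2034 ~ t(6).
Step 5: Two-sided p-value from the t-distribution with 6 df = 0.002008.
Step 6: alpha = 0.1. reject H0.

rho = 0.9048, p = 0.002008, reject H0 at alpha = 0.1.


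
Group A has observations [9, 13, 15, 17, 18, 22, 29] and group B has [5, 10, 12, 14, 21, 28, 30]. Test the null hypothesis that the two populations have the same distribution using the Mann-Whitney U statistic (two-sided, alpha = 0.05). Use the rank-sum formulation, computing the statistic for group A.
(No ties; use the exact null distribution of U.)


Step 1: Combine and sort all 14 observations; assign midranks.
sorted (value, group): (5,Y), (9,X), (10,Y), (12,Y), (13,X), (14,Y), (15,X), (17,X), (18,X), (21,Y), (22,X), (28,Y), (29,X), (30,Y)
ranks: 5->1, 9->2, 10->3, 12->4, 13->5, 14->6, 15->7, 17->8, 18->9, 21->10, 22->11, 28->12, 29->13, 30->14
Step 2: Rank sum for X: R1 = 2 + 5 + 7 + 8 + 9 + 11 + 13 = 55.
Step 3: U_X = R1 - n1(n1+1)/2 = 55 - 7*8/2 = 55 - 28 = 27.
       U_Y = n1*n2 - U_X = 49 - 27 = 22.
Step 4: No ties, so the exact null distribution of U (based on enumerating the C(14,7) = 3432 equally likely rank assignments) gives the two-sided p-value.
Step 5: p-value = 0.804779; compare to alpha = 0.05. fail to reject H0.

U_X = 27, p = 0.804779, fail to reject H0 at alpha = 0.05.


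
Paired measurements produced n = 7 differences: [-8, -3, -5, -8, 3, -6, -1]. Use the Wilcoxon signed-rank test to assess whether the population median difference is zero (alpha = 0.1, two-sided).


Step 1: Drop any zero differences (none here) and take |d_i|.
|d| = [8, 3, 5, 8, 3, 6, 1]
Step 2: Midrank |d_i| (ties get averaged ranks).
ranks: |8|->6.5, |3|->2.5, |5|->4, |8|->6.5, |3|->2.5, |6|->5, |1|->1
Step 3: Attach original signs; sum ranks with positive sign and with negative sign.
W+ = 2.5 = 2.5
W- = 6.5 + 2.5 + 4 + 6.5 + 5 + 1 = 25.5
(Check: W+ + W- = 28 should equal n(n+1)/2 = 28.)
Step 4: Test statistic W = min(W+, W-) = 2.5.
Step 5: Ties in |d|, so use the tie-corrected normal approximation.
        E[W] = n(n+1)/4 = 7*8/4 = 14.
        Tie groups: |d|=3 (t=2), |d|=8 (t=2); sum(t^3 - t) = 12.
        Var[W] = n(n+1)(2n+1)/24 - sum(t^3-t)/48 = 840/24 - 12/48 = 34.75.
        z = (W - E[W]) / sqrt(Var[W]) = (2.5 - 14) / 5.8949 = -1.9508.
        Two-sided p = 2*Phi(z) = 0.051077.
Step 6: alpha = 0.1. reject H0.

W+ = 2.5, W- = 25.5, W = min = 2.5, p = 0.051077, reject H0.


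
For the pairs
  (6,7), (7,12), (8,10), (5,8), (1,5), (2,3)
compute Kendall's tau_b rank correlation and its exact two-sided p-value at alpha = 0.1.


Step 1: Enumerate the 15 unordered pairs (i,j) with i<j and classify each by sign(x_j-x_i) * sign(y_j-y_i).
  (1,2):dx=+1,dy=+5->C; (1,3):dx=+2,dy=+3->C; (1,4):dx=-1,dy=+1->D; (1,5):dx=-5,dy=-2->C
  (1,6):dx=-4,dy=-4->C; (2,3):dx=+1,dy=-2->D; (2,4):dx=-2,dy=-4->C; (2,5):dx=-6,dy=-7->C
  (2,6):dx=-5,dy=-9->C; (3,4):dx=-3,dy=-2->C; (3,5):dx=-7,dy=-5->C; (3,6):dx=-6,dy=-7->C
  (4,5):dx=-4,dy=-3->C; (4,6):dx=-3,dy=-5->C; (5,6):dx=+1,dy=-2->D
Step 2: C = 12, D = 3, total pairs = 15.
Step 3: tau = (C - D)/(n(n-1)/2) = (12 - 3)/15 = 0.600000.
Step 4: Exact two-sided p-value (enumerate n! = 720 permutations of y under H0): p = 0.136111.
Step 5: alpha = 0.1. fail to reject H0.

tau_b = 0.6000 (C=12, D=3), p = 0.136111, fail to reject H0.


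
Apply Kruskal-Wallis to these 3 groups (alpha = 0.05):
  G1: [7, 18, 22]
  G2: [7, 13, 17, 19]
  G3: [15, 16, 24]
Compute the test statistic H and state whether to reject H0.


Step 1: Combine all N = 10 observations and assign midranks.
sorted (value, group, rank): (7,G1,1.5), (7,G2,1.5), (13,G2,3), (15,G3,4), (16,G3,5), (17,G2,6), (18,G1,7), (19,G2,8), (22,G1,9), (24,G3,10)
Step 2: Sum ranks within each group.
R_1 = 17.5 (n_1 = 3)
R_2 = 18.5 (n_2 = 4)
R_3 = 19 (n_3 = 3)
Step 3: H = 12/(N(N+1)) * sum(R_i^2/n_i) - 3(N+1)
     = 12/(10*11) * (17.5^2/3 + 18.5^2/4 + 19^2/3) - 3*11
     = 0.109091 * 307.979 - 33
     = 0.597727.
Step 4: Ties present; correction factor C = 1 - 6/(10^3 - 10) = 0.993939. Corrected H = 0.597727 / 0.993939 = 0.601372.
Step 5: Under H0, H ~ chi^2(2); p-value = 0.740310.
Step 6: alpha = 0.05. fail to reject H0.

H = 0.6014, df = 2, p = 0.740310, fail to reject H0.


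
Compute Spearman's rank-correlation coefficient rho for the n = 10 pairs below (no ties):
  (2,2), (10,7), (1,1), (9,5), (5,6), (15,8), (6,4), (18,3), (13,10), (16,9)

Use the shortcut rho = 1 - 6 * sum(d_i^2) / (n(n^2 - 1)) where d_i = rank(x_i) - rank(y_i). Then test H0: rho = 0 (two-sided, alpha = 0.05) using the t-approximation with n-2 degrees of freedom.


Step 1: Rank x and y separately (midranks; no ties here).
rank(x): 2->2, 10->6, 1->1, 9->5, 5->3, 15->8, 6->4, 18->10, 13->7, 16->9
rank(y): 2->2, 7->7, 1->1, 5->5, 6->6, 8->8, 4->4, 3->3, 10->10, 9->9
Step 2: d_i = R_x(i) - R_y(i); compute d_i^2.
  (2-2)^2=0, (6-7)^2=1, (1-1)^2=0, (5-5)^2=0, (3-6)^2=9, (8-8)^2=0, (4-4)^2=0, (10-3)^2=49, (7-10)^2=9, (9-9)^2=0
sum(d^2) = 68.
Step 3: rho = 1 - 6*68 / (10*(10^2 - 1)) = 1 - 408/990 = 0.587879.
Step 4: Under H0, t = rho * sqrt((n-2)/(1-rho^2)) = 2.0555 ~ t(8).
Step 5: Two-sided p-value from the t-distribution with 8 df = 0.073878.
Step 6: alpha = 0.05. fail to reject H0.

rho = 0.5879, p = 0.073878, fail to reject H0 at alpha = 0.05.


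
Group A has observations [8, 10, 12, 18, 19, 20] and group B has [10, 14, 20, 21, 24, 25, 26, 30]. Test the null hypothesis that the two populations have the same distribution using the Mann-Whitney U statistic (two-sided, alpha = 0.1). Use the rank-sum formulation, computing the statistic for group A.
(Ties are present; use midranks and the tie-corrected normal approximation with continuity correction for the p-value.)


Step 1: Combine and sort all 14 observations; assign midranks.
sorted (value, group): (8,X), (10,X), (10,Y), (12,X), (14,Y), (18,X), (19,X), (20,X), (20,Y), (21,Y), (24,Y), (25,Y), (26,Y), (30,Y)
ranks: 8->1, 10->2.5, 10->2.5, 12->4, 14->5, 18->6, 19->7, 20->8.5, 20->8.5, 21->10, 24->11, 25->12, 26->13, 30->14
Step 2: Rank sum for X: R1 = 1 + 2.5 + 4 + 6 + 7 + 8.5 = 29.
Step 3: U_X = R1 - n1(n1+1)/2 = 29 - 6*7/2 = 29 - 21 = 8.
       U_Y = n1*n2 - U_X = 48 - 8 = 40.
Step 4: Ties are present, so use the tie-corrected normal approximation (with continuity correction) for the p-value.
Step 5: p-value = 0.044915; compare to alpha = 0.1. reject H0.

U_X = 8, p = 0.044915, reject H0 at alpha = 0.1.


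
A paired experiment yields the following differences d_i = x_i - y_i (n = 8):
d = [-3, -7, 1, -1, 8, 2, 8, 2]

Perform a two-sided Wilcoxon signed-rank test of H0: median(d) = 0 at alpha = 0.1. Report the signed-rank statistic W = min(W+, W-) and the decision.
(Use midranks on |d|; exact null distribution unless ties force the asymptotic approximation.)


Step 1: Drop any zero differences (none here) and take |d_i|.
|d| = [3, 7, 1, 1, 8, 2, 8, 2]
Step 2: Midrank |d_i| (ties get averaged ranks).
ranks: |3|->5, |7|->6, |1|->1.5, |1|->1.5, |8|->7.5, |2|->3.5, |8|->7.5, |2|->3.5
Step 3: Attach original signs; sum ranks with positive sign and with negative sign.
W+ = 1.5 + 7.5 + 3.5 + 7.5 + 3.5 = 23.5
W- = 5 + 6 + 1.5 = 12.5
(Check: W+ + W- = 36 should equal n(n+1)/2 = 36.)
Step 4: Test statistic W = min(W+, W-) = 12.5.
Step 5: Ties in |d|, so use the tie-corrected normal approximation.
        E[W] = n(n+1)/4 = 8*9/4 = 18.
        Tie groups: |d|=1 (t=2), |d|=2 (t=2), |d|=8 (t=2); sum(t^3 - t) = 18.
        Var[W] = n(n+1)(2n+1)/24 - sum(t^3-t)/48 = 1224/24 - 18/48 = 50.625.
        z = (W - E[W]) / sqrt(Var[W]) = (12.5 - 18) / 7.1151 = -0.7730.
        Two-sided p = 2*Phi(z) = 0.439522.
Step 6: alpha = 0.1. fail to reject H0.

W+ = 23.5, W- = 12.5, W = min = 12.5, p = 0.439522, fail to reject H0.


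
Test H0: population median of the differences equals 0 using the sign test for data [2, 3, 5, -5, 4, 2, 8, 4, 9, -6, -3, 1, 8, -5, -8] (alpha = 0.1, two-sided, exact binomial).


Step 1: Discard zero differences. Original n = 15; n_eff = number of nonzero differences = 15.
Nonzero differences (with sign): +2, +3, +5, -5, +4, +2, +8, +4, +9, -6, -3, +1, +8, -5, -8
Step 2: Count signs: positive = 10, negative = 5.
Step 3: Under H0: P(positive) = 0.5, so the number of positives S ~ Bin(15, 0.5).
Step 4: Two-sided exact p-value = sum of Bin(15,0.5) probabilities at or below the observed probability = 0.301758.
Step 5: alpha = 0.1. fail to reject H0.

n_eff = 15, pos = 10, neg = 5, p = 0.301758, fail to reject H0.


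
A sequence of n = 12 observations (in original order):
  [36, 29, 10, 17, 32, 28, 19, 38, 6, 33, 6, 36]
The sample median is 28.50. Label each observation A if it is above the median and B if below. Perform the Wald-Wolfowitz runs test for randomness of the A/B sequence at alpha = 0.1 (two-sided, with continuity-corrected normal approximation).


Step 1: Compute median = 28.50; label A = above, B = below.
Labels in order: AABBABBABABA  (n_A = 6, n_B = 6)
Step 2: Count runs R = 9.
Step 3: Under H0 (random ordering), E[R] = 2*n_A*n_B/(n_A+n_B) + 1 = 2*6*6/12 + 1 = 7.0000.
        Var[R] = 2*n_A*n_B*(2*n_A*n_B - n_A - n_B) / ((n_A+n_B)^2 * (n_A+n_B-1)) = 4320/1584 = 2.7273.
        SD[R] = 1.6514.
Step 4: Continuity-corrected z = (R - 0.5 - E[R]) / SD[R] = (9 - 0.5 - 7.0000) / 1.6514 = 0.9083.
Step 5: Two-sided p-value via normal approximation = 2*(1 - Phi(|z|)) = 0.363722.
Step 6: alpha = 0.1. fail to reject H0.

R = 9, z = 0.9083, p = 0.363722, fail to reject H0.


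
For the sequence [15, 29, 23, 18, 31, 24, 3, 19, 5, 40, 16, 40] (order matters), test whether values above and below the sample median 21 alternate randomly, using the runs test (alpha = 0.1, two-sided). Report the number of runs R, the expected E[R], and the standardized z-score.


Step 1: Compute median = 21; label A = above, B = below.
Labels in order: BAABAABBBABA  (n_A = 6, n_B = 6)
Step 2: Count runs R = 8.
Step 3: Under H0 (random ordering), E[R] = 2*n_A*n_B/(n_A+n_B) + 1 = 2*6*6/12 + 1 = 7.0000.
        Var[R] = 2*n_A*n_B*(2*n_A*n_B - n_A - n_B) / ((n_A+n_B)^2 * (n_A+n_B-1)) = 4320/1584 = 2.7273.
        SD[R] = 1.6514.
Step 4: Continuity-corrected z = (R - 0.5 - E[R]) / SD[R] = (8 - 0.5 - 7.0000) / 1.6514 = 0.3028.
Step 5: Two-sided p-value via normal approximation = 2*(1 - Phi(|z|)) = 0.762069.
Step 6: alpha = 0.1. fail to reject H0.

R = 8, z = 0.3028, p = 0.762069, fail to reject H0.


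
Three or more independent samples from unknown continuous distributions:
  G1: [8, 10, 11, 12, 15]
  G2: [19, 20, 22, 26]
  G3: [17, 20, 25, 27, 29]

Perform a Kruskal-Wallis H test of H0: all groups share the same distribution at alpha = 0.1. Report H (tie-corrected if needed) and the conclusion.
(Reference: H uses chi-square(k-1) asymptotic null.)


Step 1: Combine all N = 14 observations and assign midranks.
sorted (value, group, rank): (8,G1,1), (10,G1,2), (11,G1,3), (12,G1,4), (15,G1,5), (17,G3,6), (19,G2,7), (20,G2,8.5), (20,G3,8.5), (22,G2,10), (25,G3,11), (26,G2,12), (27,G3,13), (29,G3,14)
Step 2: Sum ranks within each group.
R_1 = 15 (n_1 = 5)
R_2 = 37.5 (n_2 = 4)
R_3 = 52.5 (n_3 = 5)
Step 3: H = 12/(N(N+1)) * sum(R_i^2/n_i) - 3(N+1)
     = 12/(14*15) * (15^2/5 + 37.5^2/4 + 52.5^2/5) - 3*15
     = 0.057143 * 947.812 - 45
     = 9.160714.
Step 4: Ties present; correction factor C = 1 - 6/(14^3 - 14) = 0.997802. Corrected H = 9.160714 / 0.997802 = 9.180892.
Step 5: Under H0, H ~ chi^2(2); p-value = 0.010148.
Step 6: alpha = 0.1. reject H0.

H = 9.1809, df = 2, p = 0.010148, reject H0.


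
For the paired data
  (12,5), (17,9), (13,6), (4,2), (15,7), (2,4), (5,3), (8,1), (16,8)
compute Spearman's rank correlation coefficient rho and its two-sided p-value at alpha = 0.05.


Step 1: Rank x and y separately (midranks; no ties here).
rank(x): 12->5, 17->9, 13->6, 4->2, 15->7, 2->1, 5->3, 8->4, 16->8
rank(y): 5->5, 9->9, 6->6, 2->2, 7->7, 4->4, 3->3, 1->1, 8->8
Step 2: d_i = R_x(i) - R_y(i); compute d_i^2.
  (5-5)^2=0, (9-9)^2=0, (6-6)^2=0, (2-2)^2=0, (7-7)^2=0, (1-4)^2=9, (3-3)^2=0, (4-1)^2=9, (8-8)^2=0
sum(d^2) = 18.
Step 3: rho = 1 - 6*18 / (9*(9^2 - 1)) = 1 - 108/720 = 0.850000.
Step 4: Under H0, t = rho * sqrt((n-2)/(1-rho^2)) = 4.2691 ~ t(7).
Step 5: Two-sided p-value from the t-distribution with 7 df = 0.003705.
Step 6: alpha = 0.05. reject H0.

rho = 0.8500, p = 0.003705, reject H0 at alpha = 0.05.


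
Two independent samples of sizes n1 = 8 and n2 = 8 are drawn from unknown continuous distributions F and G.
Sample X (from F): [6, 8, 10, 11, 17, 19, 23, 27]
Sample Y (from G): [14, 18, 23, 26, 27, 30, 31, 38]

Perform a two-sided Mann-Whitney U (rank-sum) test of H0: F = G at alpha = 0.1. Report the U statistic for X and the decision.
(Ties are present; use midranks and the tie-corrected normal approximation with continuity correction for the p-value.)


Step 1: Combine and sort all 16 observations; assign midranks.
sorted (value, group): (6,X), (8,X), (10,X), (11,X), (14,Y), (17,X), (18,Y), (19,X), (23,X), (23,Y), (26,Y), (27,X), (27,Y), (30,Y), (31,Y), (38,Y)
ranks: 6->1, 8->2, 10->3, 11->4, 14->5, 17->6, 18->7, 19->8, 23->9.5, 23->9.5, 26->11, 27->12.5, 27->12.5, 30->14, 31->15, 38->16
Step 2: Rank sum for X: R1 = 1 + 2 + 3 + 4 + 6 + 8 + 9.5 + 12.5 = 46.
Step 3: U_X = R1 - n1(n1+1)/2 = 46 - 8*9/2 = 46 - 36 = 10.
       U_Y = n1*n2 - U_X = 64 - 10 = 54.
Step 4: Ties are present, so use the tie-corrected normal approximation (with continuity correction) for the p-value.
Step 5: p-value = 0.023742; compare to alpha = 0.1. reject H0.

U_X = 10, p = 0.023742, reject H0 at alpha = 0.1.


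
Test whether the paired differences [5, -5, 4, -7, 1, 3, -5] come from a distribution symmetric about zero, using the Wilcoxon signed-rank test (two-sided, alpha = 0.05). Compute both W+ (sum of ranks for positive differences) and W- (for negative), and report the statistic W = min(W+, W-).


Step 1: Drop any zero differences (none here) and take |d_i|.
|d| = [5, 5, 4, 7, 1, 3, 5]
Step 2: Midrank |d_i| (ties get averaged ranks).
ranks: |5|->5, |5|->5, |4|->3, |7|->7, |1|->1, |3|->2, |5|->5
Step 3: Attach original signs; sum ranks with positive sign and with negative sign.
W+ = 5 + 3 + 1 + 2 = 11
W- = 5 + 7 + 5 = 17
(Check: W+ + W- = 28 should equal n(n+1)/2 = 28.)
Step 4: Test statistic W = min(W+, W-) = 11.
Step 5: Ties in |d|, so use the tie-corrected normal approximation.
        E[W] = n(n+1)/4 = 7*8/4 = 14.
        Tie groups: |d|=5 (t=3); sum(t^3 - t) = 24.
        Var[W] = n(n+1)(2n+1)/24 - sum(t^3-t)/48 = 840/24 - 24/48 = 34.5.
        z = (W - E[W]) / sqrt(Var[W]) = (11 - 14) / 5.8737 = -0.5108.
        Two-sided p = 2*Phi(z) = 0.609523.
Step 6: alpha = 0.05. fail to reject H0.

W+ = 11, W- = 17, W = min = 11, p = 0.609523, fail to reject H0.


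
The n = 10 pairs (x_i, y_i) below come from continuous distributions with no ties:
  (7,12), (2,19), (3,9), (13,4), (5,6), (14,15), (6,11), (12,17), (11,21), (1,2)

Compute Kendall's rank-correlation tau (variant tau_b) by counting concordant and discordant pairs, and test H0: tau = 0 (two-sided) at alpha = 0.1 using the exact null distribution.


Step 1: Enumerate the 45 unordered pairs (i,j) with i<j and classify each by sign(x_j-x_i) * sign(y_j-y_i).
  (1,2):dx=-5,dy=+7->D; (1,3):dx=-4,dy=-3->C; (1,4):dx=+6,dy=-8->D; (1,5):dx=-2,dy=-6->C
  (1,6):dx=+7,dy=+3->C; (1,7):dx=-1,dy=-1->C; (1,8):dx=+5,dy=+5->C; (1,9):dx=+4,dy=+9->C
  (1,10):dx=-6,dy=-10->C; (2,3):dx=+1,dy=-10->D; (2,4):dx=+11,dy=-15->D; (2,5):dx=+3,dy=-13->D
  (2,6):dx=+12,dy=-4->D; (2,7):dx=+4,dy=-8->D; (2,8):dx=+10,dy=-2->D; (2,9):dx=+9,dy=+2->C
  (2,10):dx=-1,dy=-17->C; (3,4):dx=+10,dy=-5->D; (3,5):dx=+2,dy=-3->D; (3,6):dx=+11,dy=+6->C
  (3,7):dx=+3,dy=+2->C; (3,8):dx=+9,dy=+8->C; (3,9):dx=+8,dy=+12->C; (3,10):dx=-2,dy=-7->C
  (4,5):dx=-8,dy=+2->D; (4,6):dx=+1,dy=+11->C; (4,7):dx=-7,dy=+7->D; (4,8):dx=-1,dy=+13->D
  (4,9):dx=-2,dy=+17->D; (4,10):dx=-12,dy=-2->C; (5,6):dx=+9,dy=+9->C; (5,7):dx=+1,dy=+5->C
  (5,8):dx=+7,dy=+11->C; (5,9):dx=+6,dy=+15->C; (5,10):dx=-4,dy=-4->C; (6,7):dx=-8,dy=-4->C
  (6,8):dx=-2,dy=+2->D; (6,9):dx=-3,dy=+6->D; (6,10):dx=-13,dy=-13->C; (7,8):dx=+6,dy=+6->C
  (7,9):dx=+5,dy=+10->C; (7,10):dx=-5,dy=-9->C; (8,9):dx=-1,dy=+4->D; (8,10):dx=-11,dy=-15->C
  (9,10):dx=-10,dy=-19->C
Step 2: C = 28, D = 17, total pairs = 45.
Step 3: tau = (C - D)/(n(n-1)/2) = (28 - 17)/45 = 0.244444.
Step 4: Exact two-sided p-value (enumerate n! = 3628800 permutations of y under H0): p = 0.380720.
Step 5: alpha = 0.1. fail to reject H0.

tau_b = 0.2444 (C=28, D=17), p = 0.380720, fail to reject H0.


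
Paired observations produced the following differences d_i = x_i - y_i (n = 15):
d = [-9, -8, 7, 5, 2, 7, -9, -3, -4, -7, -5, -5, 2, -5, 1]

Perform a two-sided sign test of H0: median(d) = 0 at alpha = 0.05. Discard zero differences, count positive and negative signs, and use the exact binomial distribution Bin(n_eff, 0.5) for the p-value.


Step 1: Discard zero differences. Original n = 15; n_eff = number of nonzero differences = 15.
Nonzero differences (with sign): -9, -8, +7, +5, +2, +7, -9, -3, -4, -7, -5, -5, +2, -5, +1
Step 2: Count signs: positive = 6, negative = 9.
Step 3: Under H0: P(positive) = 0.5, so the number of positives S ~ Bin(15, 0.5).
Step 4: Two-sided exact p-value = sum of Bin(15,0.5) probabilities at or below the observed probability = 0.607239.
Step 5: alpha = 0.05. fail to reject H0.

n_eff = 15, pos = 6, neg = 9, p = 0.607239, fail to reject H0.


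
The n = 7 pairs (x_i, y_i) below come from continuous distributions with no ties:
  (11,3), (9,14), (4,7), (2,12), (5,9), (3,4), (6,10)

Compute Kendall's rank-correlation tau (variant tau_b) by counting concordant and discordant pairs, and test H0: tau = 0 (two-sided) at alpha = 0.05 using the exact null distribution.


Step 1: Enumerate the 21 unordered pairs (i,j) with i<j and classify each by sign(x_j-x_i) * sign(y_j-y_i).
  (1,2):dx=-2,dy=+11->D; (1,3):dx=-7,dy=+4->D; (1,4):dx=-9,dy=+9->D; (1,5):dx=-6,dy=+6->D
  (1,6):dx=-8,dy=+1->D; (1,7):dx=-5,dy=+7->D; (2,3):dx=-5,dy=-7->C; (2,4):dx=-7,dy=-2->C
  (2,5):dx=-4,dy=-5->C; (2,6):dx=-6,dy=-10->C; (2,7):dx=-3,dy=-4->C; (3,4):dx=-2,dy=+5->D
  (3,5):dx=+1,dy=+2->C; (3,6):dx=-1,dy=-3->C; (3,7):dx=+2,dy=+3->C; (4,5):dx=+3,dy=-3->D
  (4,6):dx=+1,dy=-8->D; (4,7):dx=+4,dy=-2->D; (5,6):dx=-2,dy=-5->C; (5,7):dx=+1,dy=+1->C
  (6,7):dx=+3,dy=+6->C
Step 2: C = 11, D = 10, total pairs = 21.
Step 3: tau = (C - D)/(n(n-1)/2) = (11 - 10)/21 = 0.047619.
Step 4: Exact two-sided p-value (enumerate n! = 5040 permutations of y under H0): p = 1.000000.
Step 5: alpha = 0.05. fail to reject H0.

tau_b = 0.0476 (C=11, D=10), p = 1.000000, fail to reject H0.


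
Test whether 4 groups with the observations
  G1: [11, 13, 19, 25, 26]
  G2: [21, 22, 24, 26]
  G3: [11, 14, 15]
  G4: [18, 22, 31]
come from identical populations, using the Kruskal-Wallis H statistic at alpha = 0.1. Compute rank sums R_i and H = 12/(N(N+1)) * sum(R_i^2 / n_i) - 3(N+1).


Step 1: Combine all N = 15 observations and assign midranks.
sorted (value, group, rank): (11,G1,1.5), (11,G3,1.5), (13,G1,3), (14,G3,4), (15,G3,5), (18,G4,6), (19,G1,7), (21,G2,8), (22,G2,9.5), (22,G4,9.5), (24,G2,11), (25,G1,12), (26,G1,13.5), (26,G2,13.5), (31,G4,15)
Step 2: Sum ranks within each group.
R_1 = 37 (n_1 = 5)
R_2 = 42 (n_2 = 4)
R_3 = 10.5 (n_3 = 3)
R_4 = 30.5 (n_4 = 3)
Step 3: H = 12/(N(N+1)) * sum(R_i^2/n_i) - 3(N+1)
     = 12/(15*16) * (37^2/5 + 42^2/4 + 10.5^2/3 + 30.5^2/3) - 3*16
     = 0.050000 * 1061.63 - 48
     = 5.081667.
Step 4: Ties present; correction factor C = 1 - 18/(15^3 - 15) = 0.994643. Corrected H = 5.081667 / 0.994643 = 5.109037.
Step 5: Under H0, H ~ chi^2(3); p-value = 0.163985.
Step 6: alpha = 0.1. fail to reject H0.

H = 5.1090, df = 3, p = 0.163985, fail to reject H0.


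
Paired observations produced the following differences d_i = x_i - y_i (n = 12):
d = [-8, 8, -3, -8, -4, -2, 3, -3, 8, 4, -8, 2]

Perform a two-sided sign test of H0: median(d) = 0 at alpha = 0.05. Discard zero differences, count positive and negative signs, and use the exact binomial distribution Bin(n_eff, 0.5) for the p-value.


Step 1: Discard zero differences. Original n = 12; n_eff = number of nonzero differences = 12.
Nonzero differences (with sign): -8, +8, -3, -8, -4, -2, +3, -3, +8, +4, -8, +2
Step 2: Count signs: positive = 5, negative = 7.
Step 3: Under H0: P(positive) = 0.5, so the number of positives S ~ Bin(12, 0.5).
Step 4: Two-sided exact p-value = sum of Bin(12,0.5) probabilities at or below the observed probability = 0.774414.
Step 5: alpha = 0.05. fail to reject H0.

n_eff = 12, pos = 5, neg = 7, p = 0.774414, fail to reject H0.


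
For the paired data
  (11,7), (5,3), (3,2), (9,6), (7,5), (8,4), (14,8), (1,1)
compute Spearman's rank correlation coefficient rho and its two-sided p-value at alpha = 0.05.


Step 1: Rank x and y separately (midranks; no ties here).
rank(x): 11->7, 5->3, 3->2, 9->6, 7->4, 8->5, 14->8, 1->1
rank(y): 7->7, 3->3, 2->2, 6->6, 5->5, 4->4, 8->8, 1->1
Step 2: d_i = R_x(i) - R_y(i); compute d_i^2.
  (7-7)^2=0, (3-3)^2=0, (2-2)^2=0, (6-6)^2=0, (4-5)^2=1, (5-4)^2=1, (8-8)^2=0, (1-1)^2=0
sum(d^2) = 2.
Step 3: rho = 1 - 6*2 / (8*(8^2 - 1)) = 1 - 12/504 = 0.976190.
Step 4: Under H0, t = rho * sqrt((n-2)/(1-rho^2)) = 11.0235 ~ t(6).
Step 5: Two-sided p-value from the t-distribution with 6 df = 0.000033.
Step 6: alpha = 0.05. reject H0.

rho = 0.9762, p = 0.000033, reject H0 at alpha = 0.05.


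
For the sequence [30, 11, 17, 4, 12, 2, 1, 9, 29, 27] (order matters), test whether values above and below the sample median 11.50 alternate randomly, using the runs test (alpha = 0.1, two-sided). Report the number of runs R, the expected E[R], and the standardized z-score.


Step 1: Compute median = 11.50; label A = above, B = below.
Labels in order: ABABABBBAA  (n_A = 5, n_B = 5)
Step 2: Count runs R = 7.
Step 3: Under H0 (random ordering), E[R] = 2*n_A*n_B/(n_A+n_B) + 1 = 2*5*5/10 + 1 = 6.0000.
        Var[R] = 2*n_A*n_B*(2*n_A*n_B - n_A - n_B) / ((n_A+n_B)^2 * (n_A+n_B-1)) = 2000/900 = 2.2222.
        SD[R] = 1.4907.
Step 4: Continuity-corrected z = (R - 0.5 - E[R]) / SD[R] = (7 - 0.5 - 6.0000) / 1.4907 = 0.3354.
Step 5: Two-sided p-value via normal approximation = 2*(1 - Phi(|z|)) = 0.737316.
Step 6: alpha = 0.1. fail to reject H0.

R = 7, z = 0.3354, p = 0.737316, fail to reject H0.


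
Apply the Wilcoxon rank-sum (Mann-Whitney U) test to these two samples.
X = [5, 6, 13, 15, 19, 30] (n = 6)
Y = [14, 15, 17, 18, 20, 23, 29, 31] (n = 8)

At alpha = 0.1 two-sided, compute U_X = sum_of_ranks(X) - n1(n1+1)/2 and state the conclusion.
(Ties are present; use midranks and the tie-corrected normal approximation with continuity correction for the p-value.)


Step 1: Combine and sort all 14 observations; assign midranks.
sorted (value, group): (5,X), (6,X), (13,X), (14,Y), (15,X), (15,Y), (17,Y), (18,Y), (19,X), (20,Y), (23,Y), (29,Y), (30,X), (31,Y)
ranks: 5->1, 6->2, 13->3, 14->4, 15->5.5, 15->5.5, 17->7, 18->8, 19->9, 20->10, 23->11, 29->12, 30->13, 31->14
Step 2: Rank sum for X: R1 = 1 + 2 + 3 + 5.5 + 9 + 13 = 33.5.
Step 3: U_X = R1 - n1(n1+1)/2 = 33.5 - 6*7/2 = 33.5 - 21 = 12.5.
       U_Y = n1*n2 - U_X = 48 - 12.5 = 35.5.
Step 4: Ties are present, so use the tie-corrected normal approximation (with continuity correction) for the p-value.
Step 5: p-value = 0.155126; compare to alpha = 0.1. fail to reject H0.

U_X = 12.5, p = 0.155126, fail to reject H0 at alpha = 0.1.


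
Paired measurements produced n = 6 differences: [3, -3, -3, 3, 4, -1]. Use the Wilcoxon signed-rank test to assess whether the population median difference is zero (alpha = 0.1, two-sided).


Step 1: Drop any zero differences (none here) and take |d_i|.
|d| = [3, 3, 3, 3, 4, 1]
Step 2: Midrank |d_i| (ties get averaged ranks).
ranks: |3|->3.5, |3|->3.5, |3|->3.5, |3|->3.5, |4|->6, |1|->1
Step 3: Attach original signs; sum ranks with positive sign and with negative sign.
W+ = 3.5 + 3.5 + 6 = 13
W- = 3.5 + 3.5 + 1 = 8
(Check: W+ + W- = 21 should equal n(n+1)/2 = 21.)
Step 4: Test statistic W = min(W+, W-) = 8.
Step 5: Ties in |d|, so use the tie-corrected normal approximation.
        E[W] = n(n+1)/4 = 6*7/4 = 10.5.
        Tie groups: |d|=3 (t=4); sum(t^3 - t) = 60.
        Var[W] = n(n+1)(2n+1)/24 - sum(t^3-t)/48 = 546/24 - 60/48 = 21.5.
        z = (W - E[W]) / sqrt(Var[W]) = (8 - 10.5) / 4.6368 = -0.5392.
        Two-sided p = 2*Phi(z) = 0.589774.
Step 6: alpha = 0.1. fail to reject H0.

W+ = 13, W- = 8, W = min = 8, p = 0.589774, fail to reject H0.


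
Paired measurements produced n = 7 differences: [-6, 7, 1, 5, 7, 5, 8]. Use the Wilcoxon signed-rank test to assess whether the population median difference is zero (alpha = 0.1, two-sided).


Step 1: Drop any zero differences (none here) and take |d_i|.
|d| = [6, 7, 1, 5, 7, 5, 8]
Step 2: Midrank |d_i| (ties get averaged ranks).
ranks: |6|->4, |7|->5.5, |1|->1, |5|->2.5, |7|->5.5, |5|->2.5, |8|->7
Step 3: Attach original signs; sum ranks with positive sign and with negative sign.
W+ = 5.5 + 1 + 2.5 + 5.5 + 2.5 + 7 = 24
W- = 4 = 4
(Check: W+ + W- = 28 should equal n(n+1)/2 = 28.)
Step 4: Test statistic W = min(W+, W-) = 4.
Step 5: Ties in |d|, so use the tie-corrected normal approximation.
        E[W] = n(n+1)/4 = 7*8/4 = 14.
        Tie groups: |d|=5 (t=2), |d|=7 (t=2); sum(t^3 - t) = 12.
        Var[W] = n(n+1)(2n+1)/24 - sum(t^3-t)/48 = 840/24 - 12/48 = 34.75.
        z = (W - E[W]) / sqrt(Var[W]) = (4 - 14) / 5.8949 = -1.6964.
        Two-sided p = 2*Phi(z) = 0.089814.
Step 6: alpha = 0.1. reject H0.

W+ = 24, W- = 4, W = min = 4, p = 0.089814, reject H0.


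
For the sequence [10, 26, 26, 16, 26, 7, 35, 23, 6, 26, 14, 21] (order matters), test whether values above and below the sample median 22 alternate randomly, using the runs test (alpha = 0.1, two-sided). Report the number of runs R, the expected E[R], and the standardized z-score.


Step 1: Compute median = 22; label A = above, B = below.
Labels in order: BAABABAABABB  (n_A = 6, n_B = 6)
Step 2: Count runs R = 9.
Step 3: Under H0 (random ordering), E[R] = 2*n_A*n_B/(n_A+n_B) + 1 = 2*6*6/12 + 1 = 7.0000.
        Var[R] = 2*n_A*n_B*(2*n_A*n_B - n_A - n_B) / ((n_A+n_B)^2 * (n_A+n_B-1)) = 4320/1584 = 2.7273.
        SD[R] = 1.6514.
Step 4: Continuity-corrected z = (R - 0.5 - E[R]) / SD[R] = (9 - 0.5 - 7.0000) / 1.6514 = 0.9083.
Step 5: Two-sided p-value via normal approximation = 2*(1 - Phi(|z|)) = 0.363722.
Step 6: alpha = 0.1. fail to reject H0.

R = 9, z = 0.9083, p = 0.363722, fail to reject H0.


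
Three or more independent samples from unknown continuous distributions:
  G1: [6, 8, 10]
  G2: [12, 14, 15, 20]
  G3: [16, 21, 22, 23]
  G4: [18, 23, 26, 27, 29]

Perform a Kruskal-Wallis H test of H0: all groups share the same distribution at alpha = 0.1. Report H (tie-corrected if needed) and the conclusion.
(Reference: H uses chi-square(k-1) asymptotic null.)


Step 1: Combine all N = 16 observations and assign midranks.
sorted (value, group, rank): (6,G1,1), (8,G1,2), (10,G1,3), (12,G2,4), (14,G2,5), (15,G2,6), (16,G3,7), (18,G4,8), (20,G2,9), (21,G3,10), (22,G3,11), (23,G3,12.5), (23,G4,12.5), (26,G4,14), (27,G4,15), (29,G4,16)
Step 2: Sum ranks within each group.
R_1 = 6 (n_1 = 3)
R_2 = 24 (n_2 = 4)
R_3 = 40.5 (n_3 = 4)
R_4 = 65.5 (n_4 = 5)
Step 3: H = 12/(N(N+1)) * sum(R_i^2/n_i) - 3(N+1)
     = 12/(16*17) * (6^2/3 + 24^2/4 + 40.5^2/4 + 65.5^2/5) - 3*17
     = 0.044118 * 1424.11 - 51
     = 11.828493.
Step 4: Ties present; correction factor C = 1 - 6/(16^3 - 16) = 0.998529. Corrected H = 11.828493 / 0.998529 = 11.845913.
Step 5: Under H0, H ~ chi^2(3); p-value = 0.007930.
Step 6: alpha = 0.1. reject H0.

H = 11.8459, df = 3, p = 0.007930, reject H0.


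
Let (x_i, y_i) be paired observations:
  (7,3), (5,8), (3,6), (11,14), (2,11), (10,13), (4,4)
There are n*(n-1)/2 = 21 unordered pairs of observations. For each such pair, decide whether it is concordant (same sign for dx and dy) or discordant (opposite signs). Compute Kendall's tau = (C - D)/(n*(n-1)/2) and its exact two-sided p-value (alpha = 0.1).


Step 1: Enumerate the 21 unordered pairs (i,j) with i<j and classify each by sign(x_j-x_i) * sign(y_j-y_i).
  (1,2):dx=-2,dy=+5->D; (1,3):dx=-4,dy=+3->D; (1,4):dx=+4,dy=+11->C; (1,5):dx=-5,dy=+8->D
  (1,6):dx=+3,dy=+10->C; (1,7):dx=-3,dy=+1->D; (2,3):dx=-2,dy=-2->C; (2,4):dx=+6,dy=+6->C
  (2,5):dx=-3,dy=+3->D; (2,6):dx=+5,dy=+5->C; (2,7):dx=-1,dy=-4->C; (3,4):dx=+8,dy=+8->C
  (3,5):dx=-1,dy=+5->D; (3,6):dx=+7,dy=+7->C; (3,7):dx=+1,dy=-2->D; (4,5):dx=-9,dy=-3->C
  (4,6):dx=-1,dy=-1->C; (4,7):dx=-7,dy=-10->C; (5,6):dx=+8,dy=+2->C; (5,7):dx=+2,dy=-7->D
  (6,7):dx=-6,dy=-9->C
Step 2: C = 13, D = 8, total pairs = 21.
Step 3: tau = (C - D)/(n(n-1)/2) = (13 - 8)/21 = 0.238095.
Step 4: Exact two-sided p-value (enumerate n! = 5040 permutations of y under H0): p = 0.561905.
Step 5: alpha = 0.1. fail to reject H0.

tau_b = 0.2381 (C=13, D=8), p = 0.561905, fail to reject H0.


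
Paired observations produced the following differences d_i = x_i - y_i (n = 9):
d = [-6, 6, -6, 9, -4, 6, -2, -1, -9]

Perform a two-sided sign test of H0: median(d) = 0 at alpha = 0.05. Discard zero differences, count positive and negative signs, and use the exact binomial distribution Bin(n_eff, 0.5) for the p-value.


Step 1: Discard zero differences. Original n = 9; n_eff = number of nonzero differences = 9.
Nonzero differences (with sign): -6, +6, -6, +9, -4, +6, -2, -1, -9
Step 2: Count signs: positive = 3, negative = 6.
Step 3: Under H0: P(positive) = 0.5, so the number of positives S ~ Bin(9, 0.5).
Step 4: Two-sided exact p-value = sum of Bin(9,0.5) probabilities at or below the observed probability = 0.507812.
Step 5: alpha = 0.05. fail to reject H0.

n_eff = 9, pos = 3, neg = 6, p = 0.507812, fail to reject H0.


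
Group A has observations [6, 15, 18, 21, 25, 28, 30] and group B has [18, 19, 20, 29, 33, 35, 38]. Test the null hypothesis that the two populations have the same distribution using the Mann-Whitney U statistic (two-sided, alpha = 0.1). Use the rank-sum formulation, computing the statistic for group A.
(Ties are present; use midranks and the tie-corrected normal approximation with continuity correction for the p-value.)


Step 1: Combine and sort all 14 observations; assign midranks.
sorted (value, group): (6,X), (15,X), (18,X), (18,Y), (19,Y), (20,Y), (21,X), (25,X), (28,X), (29,Y), (30,X), (33,Y), (35,Y), (38,Y)
ranks: 6->1, 15->2, 18->3.5, 18->3.5, 19->5, 20->6, 21->7, 25->8, 28->9, 29->10, 30->11, 33->12, 35->13, 38->14
Step 2: Rank sum for X: R1 = 1 + 2 + 3.5 + 7 + 8 + 9 + 11 = 41.5.
Step 3: U_X = R1 - n1(n1+1)/2 = 41.5 - 7*8/2 = 41.5 - 28 = 13.5.
       U_Y = n1*n2 - U_X = 49 - 13.5 = 35.5.
Step 4: Ties are present, so use the tie-corrected normal approximation (with continuity correction) for the p-value.
Step 5: p-value = 0.179234; compare to alpha = 0.1. fail to reject H0.

U_X = 13.5, p = 0.179234, fail to reject H0 at alpha = 0.1.


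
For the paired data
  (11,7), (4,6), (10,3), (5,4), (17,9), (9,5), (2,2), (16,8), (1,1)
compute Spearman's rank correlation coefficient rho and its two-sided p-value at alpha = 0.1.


Step 1: Rank x and y separately (midranks; no ties here).
rank(x): 11->7, 4->3, 10->6, 5->4, 17->9, 9->5, 2->2, 16->8, 1->1
rank(y): 7->7, 6->6, 3->3, 4->4, 9->9, 5->5, 2->2, 8->8, 1->1
Step 2: d_i = R_x(i) - R_y(i); compute d_i^2.
  (7-7)^2=0, (3-6)^2=9, (6-3)^2=9, (4-4)^2=0, (9-9)^2=0, (5-5)^2=0, (2-2)^2=0, (8-8)^2=0, (1-1)^2=0
sum(d^2) = 18.
Step 3: rho = 1 - 6*18 / (9*(9^2 - 1)) = 1 - 108/720 = 0.850000.
Step 4: Under H0, t = rho * sqrt((n-2)/(1-rho^2)) = 4.2691 ~ t(7).
Step 5: Two-sided p-value from the t-distribution with 7 df = 0.003705.
Step 6: alpha = 0.1. reject H0.

rho = 0.8500, p = 0.003705, reject H0 at alpha = 0.1.


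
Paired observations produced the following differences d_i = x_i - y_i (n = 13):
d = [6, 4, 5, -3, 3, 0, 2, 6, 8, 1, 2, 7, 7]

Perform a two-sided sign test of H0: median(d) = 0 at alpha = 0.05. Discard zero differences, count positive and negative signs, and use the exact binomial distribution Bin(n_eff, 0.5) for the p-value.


Step 1: Discard zero differences. Original n = 13; n_eff = number of nonzero differences = 12.
Nonzero differences (with sign): +6, +4, +5, -3, +3, +2, +6, +8, +1, +2, +7, +7
Step 2: Count signs: positive = 11, negative = 1.
Step 3: Under H0: P(positive) = 0.5, so the number of positives S ~ Bin(12, 0.5).
Step 4: Two-sided exact p-value = sum of Bin(12,0.5) probabilities at or below the observed probability = 0.006348.
Step 5: alpha = 0.05. reject H0.

n_eff = 12, pos = 11, neg = 1, p = 0.006348, reject H0.


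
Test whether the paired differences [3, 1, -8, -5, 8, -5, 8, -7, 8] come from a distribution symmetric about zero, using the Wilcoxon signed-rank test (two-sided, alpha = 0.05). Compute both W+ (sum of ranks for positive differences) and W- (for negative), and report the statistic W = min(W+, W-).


Step 1: Drop any zero differences (none here) and take |d_i|.
|d| = [3, 1, 8, 5, 8, 5, 8, 7, 8]
Step 2: Midrank |d_i| (ties get averaged ranks).
ranks: |3|->2, |1|->1, |8|->7.5, |5|->3.5, |8|->7.5, |5|->3.5, |8|->7.5, |7|->5, |8|->7.5
Step 3: Attach original signs; sum ranks with positive sign and with negative sign.
W+ = 2 + 1 + 7.5 + 7.5 + 7.5 = 25.5
W- = 7.5 + 3.5 + 3.5 + 5 = 19.5
(Check: W+ + W- = 45 should equal n(n+1)/2 = 45.)
Step 4: Test statistic W = min(W+, W-) = 19.5.
Step 5: Ties in |d|, so use the tie-corrected normal approximation.
        E[W] = n(n+1)/4 = 9*10/4 = 22.5.
        Tie groups: |d|=5 (t=2), |d|=8 (t=4); sum(t^3 - t) = 66.
        Var[W] = n(n+1)(2n+1)/24 - sum(t^3-t)/48 = 1710/24 - 66/48 = 69.875.
        z = (W - E[W]) / sqrt(Var[W]) = (19.5 - 22.5) / 8.3591 = -0.3589.
        Two-sided p = 2*Phi(z) = 0.719678.
Step 6: alpha = 0.05. fail to reject H0.

W+ = 25.5, W- = 19.5, W = min = 19.5, p = 0.719678, fail to reject H0.


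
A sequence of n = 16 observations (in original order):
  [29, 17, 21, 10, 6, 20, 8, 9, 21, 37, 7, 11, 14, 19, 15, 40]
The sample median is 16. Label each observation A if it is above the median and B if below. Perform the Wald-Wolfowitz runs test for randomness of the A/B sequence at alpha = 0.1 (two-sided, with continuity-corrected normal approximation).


Step 1: Compute median = 16; label A = above, B = below.
Labels in order: AAABBABBAABBBABA  (n_A = 8, n_B = 8)
Step 2: Count runs R = 9.
Step 3: Under H0 (random ordering), E[R] = 2*n_A*n_B/(n_A+n_B) + 1 = 2*8*8/16 + 1 = 9.0000.
        Var[R] = 2*n_A*n_B*(2*n_A*n_B - n_A - n_B) / ((n_A+n_B)^2 * (n_A+n_B-1)) = 14336/3840 = 3.7333.
        SD[R] = 1.9322.
Step 4: R = E[R], so z = 0 with no continuity correction.
Step 5: Two-sided p-value via normal approximation = 2*(1 - Phi(|z|)) = 1.000000.
Step 6: alpha = 0.1. fail to reject H0.

R = 9, z = 0.0000, p = 1.000000, fail to reject H0.


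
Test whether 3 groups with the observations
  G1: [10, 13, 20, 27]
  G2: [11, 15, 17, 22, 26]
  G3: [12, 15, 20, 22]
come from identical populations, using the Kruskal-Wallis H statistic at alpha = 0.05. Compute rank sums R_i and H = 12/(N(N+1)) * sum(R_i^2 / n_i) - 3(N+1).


Step 1: Combine all N = 13 observations and assign midranks.
sorted (value, group, rank): (10,G1,1), (11,G2,2), (12,G3,3), (13,G1,4), (15,G2,5.5), (15,G3,5.5), (17,G2,7), (20,G1,8.5), (20,G3,8.5), (22,G2,10.5), (22,G3,10.5), (26,G2,12), (27,G1,13)
Step 2: Sum ranks within each group.
R_1 = 26.5 (n_1 = 4)
R_2 = 37 (n_2 = 5)
R_3 = 27.5 (n_3 = 4)
Step 3: H = 12/(N(N+1)) * sum(R_i^2/n_i) - 3(N+1)
     = 12/(13*14) * (26.5^2/4 + 37^2/5 + 27.5^2/4) - 3*14
     = 0.065934 * 638.425 - 42
     = 0.093956.
Step 4: Ties present; correction factor C = 1 - 18/(13^3 - 13) = 0.991758. Corrected H = 0.093956 / 0.991758 = 0.094737.
Step 5: Under H0, H ~ chi^2(2); p-value = 0.953736.
Step 6: alpha = 0.05. fail to reject H0.

H = 0.0947, df = 2, p = 0.953736, fail to reject H0.


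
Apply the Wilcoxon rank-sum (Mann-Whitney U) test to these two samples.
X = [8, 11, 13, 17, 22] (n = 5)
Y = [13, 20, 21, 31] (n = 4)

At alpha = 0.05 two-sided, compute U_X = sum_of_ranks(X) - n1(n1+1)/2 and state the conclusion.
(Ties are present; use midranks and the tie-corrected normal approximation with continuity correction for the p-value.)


Step 1: Combine and sort all 9 observations; assign midranks.
sorted (value, group): (8,X), (11,X), (13,X), (13,Y), (17,X), (20,Y), (21,Y), (22,X), (31,Y)
ranks: 8->1, 11->2, 13->3.5, 13->3.5, 17->5, 20->6, 21->7, 22->8, 31->9
Step 2: Rank sum for X: R1 = 1 + 2 + 3.5 + 5 + 8 = 19.5.
Step 3: U_X = R1 - n1(n1+1)/2 = 19.5 - 5*6/2 = 19.5 - 15 = 4.5.
       U_Y = n1*n2 - U_X = 20 - 4.5 = 15.5.
Step 4: Ties are present, so use the tie-corrected normal approximation (with continuity correction) for the p-value.
Step 5: p-value = 0.218742; compare to alpha = 0.05. fail to reject H0.

U_X = 4.5, p = 0.218742, fail to reject H0 at alpha = 0.05.


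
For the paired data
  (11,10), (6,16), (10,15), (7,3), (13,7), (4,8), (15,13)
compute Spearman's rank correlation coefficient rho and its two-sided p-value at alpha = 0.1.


Step 1: Rank x and y separately (midranks; no ties here).
rank(x): 11->5, 6->2, 10->4, 7->3, 13->6, 4->1, 15->7
rank(y): 10->4, 16->7, 15->6, 3->1, 7->2, 8->3, 13->5
Step 2: d_i = R_x(i) - R_y(i); compute d_i^2.
  (5-4)^2=1, (2-7)^2=25, (4-6)^2=4, (3-1)^2=4, (6-2)^2=16, (1-3)^2=4, (7-5)^2=4
sum(d^2) = 58.
Step 3: rho = 1 - 6*58 / (7*(7^2 - 1)) = 1 - 348/336 = -0.035714.
Step 4: Under H0, t = rho * sqrt((n-2)/(1-rho^2)) = -0.0799 ~ t(5).
Step 5: Two-sided p-value from the t-distribution with 5 df = 0.939408.
Step 6: alpha = 0.1. fail to reject H0.

rho = -0.0357, p = 0.939408, fail to reject H0 at alpha = 0.1.


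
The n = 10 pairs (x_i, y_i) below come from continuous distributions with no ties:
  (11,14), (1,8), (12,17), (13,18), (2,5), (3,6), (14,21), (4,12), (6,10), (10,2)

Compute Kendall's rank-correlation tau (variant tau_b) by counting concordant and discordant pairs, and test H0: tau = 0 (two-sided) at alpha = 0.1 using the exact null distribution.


Step 1: Enumerate the 45 unordered pairs (i,j) with i<j and classify each by sign(x_j-x_i) * sign(y_j-y_i).
  (1,2):dx=-10,dy=-6->C; (1,3):dx=+1,dy=+3->C; (1,4):dx=+2,dy=+4->C; (1,5):dx=-9,dy=-9->C
  (1,6):dx=-8,dy=-8->C; (1,7):dx=+3,dy=+7->C; (1,8):dx=-7,dy=-2->C; (1,9):dx=-5,dy=-4->C
  (1,10):dx=-1,dy=-12->C; (2,3):dx=+11,dy=+9->C; (2,4):dx=+12,dy=+10->C; (2,5):dx=+1,dy=-3->D
  (2,6):dx=+2,dy=-2->D; (2,7):dx=+13,dy=+13->C; (2,8):dx=+3,dy=+4->C; (2,9):dx=+5,dy=+2->C
  (2,10):dx=+9,dy=-6->D; (3,4):dx=+1,dy=+1->C; (3,5):dx=-10,dy=-12->C; (3,6):dx=-9,dy=-11->C
  (3,7):dx=+2,dy=+4->C; (3,8):dx=-8,dy=-5->C; (3,9):dx=-6,dy=-7->C; (3,10):dx=-2,dy=-15->C
  (4,5):dx=-11,dy=-13->C; (4,6):dx=-10,dy=-12->C; (4,7):dx=+1,dy=+3->C; (4,8):dx=-9,dy=-6->C
  (4,9):dx=-7,dy=-8->C; (4,10):dx=-3,dy=-16->C; (5,6):dx=+1,dy=+1->C; (5,7):dx=+12,dy=+16->C
  (5,8):dx=+2,dy=+7->C; (5,9):dx=+4,dy=+5->C; (5,10):dx=+8,dy=-3->D; (6,7):dx=+11,dy=+15->C
  (6,8):dx=+1,dy=+6->C; (6,9):dx=+3,dy=+4->C; (6,10):dx=+7,dy=-4->D; (7,8):dx=-10,dy=-9->C
  (7,9):dx=-8,dy=-11->C; (7,10):dx=-4,dy=-19->C; (8,9):dx=+2,dy=-2->D; (8,10):dx=+6,dy=-10->D
  (9,10):dx=+4,dy=-8->D
Step 2: C = 37, D = 8, total pairs = 45.
Step 3: tau = (C - D)/(n(n-1)/2) = (37 - 8)/45 = 0.644444.
Step 4: Exact two-sided p-value (enumerate n! = 3628800 permutations of y under H0): p = 0.009148.
Step 5: alpha = 0.1. reject H0.

tau_b = 0.6444 (C=37, D=8), p = 0.009148, reject H0.


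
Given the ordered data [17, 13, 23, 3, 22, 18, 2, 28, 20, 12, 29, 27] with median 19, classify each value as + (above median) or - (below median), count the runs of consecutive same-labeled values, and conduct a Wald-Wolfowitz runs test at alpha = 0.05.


Step 1: Compute median = 19; label A = above, B = below.
Labels in order: BBABABBAABAA  (n_A = 6, n_B = 6)
Step 2: Count runs R = 8.
Step 3: Under H0 (random ordering), E[R] = 2*n_A*n_B/(n_A+n_B) + 1 = 2*6*6/12 + 1 = 7.0000.
        Var[R] = 2*n_A*n_B*(2*n_A*n_B - n_A - n_B) / ((n_A+n_B)^2 * (n_A+n_B-1)) = 4320/1584 = 2.7273.
        SD[R] = 1.6514.
Step 4: Continuity-corrected z = (R - 0.5 - E[R]) / SD[R] = (8 - 0.5 - 7.0000) / 1.6514 = 0.3028.
Step 5: Two-sided p-value via normal approximation = 2*(1 - Phi(|z|)) = 0.762069.
Step 6: alpha = 0.05. fail to reject H0.

R = 8, z = 0.3028, p = 0.762069, fail to reject H0.
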